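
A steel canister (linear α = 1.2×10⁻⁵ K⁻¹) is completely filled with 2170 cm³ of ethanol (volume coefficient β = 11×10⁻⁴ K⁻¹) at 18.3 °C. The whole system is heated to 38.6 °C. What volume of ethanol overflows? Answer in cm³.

The canister also expands: β_container ≈ 3α = 3.6×10⁻⁵ /K
Net overflow = V₀(β_liq − 3α_cont)ΔT
β − 3α = 1.10×10⁻³ − 3.6×10⁻⁵ = 1.064×10⁻³ /K; ΔT = 20.3 K
ΔV = 2170 × 1.064×10⁻³ × 20.3 = 46.9 cm³

46.9 cm³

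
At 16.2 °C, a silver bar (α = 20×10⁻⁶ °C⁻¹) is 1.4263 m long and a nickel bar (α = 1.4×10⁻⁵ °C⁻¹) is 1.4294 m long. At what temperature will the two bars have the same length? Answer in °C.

Equal length when α₁L₁ΔT − α₂L₂ΔT = L₂ − L₁ = 3.10×10⁻³ m
α₁L₁ = 2.8526×10⁻⁵, α₂L₂ = 2.00116×10⁻⁵ → Δ(αL) = 8.5144×10⁻⁶ m/K
ΔT = 3.10×10⁻³ / 8.5144×10⁻⁶ = 364.089 K, so T = 16.2 + 364.089 = 380.289 °C

T = 380.3 °C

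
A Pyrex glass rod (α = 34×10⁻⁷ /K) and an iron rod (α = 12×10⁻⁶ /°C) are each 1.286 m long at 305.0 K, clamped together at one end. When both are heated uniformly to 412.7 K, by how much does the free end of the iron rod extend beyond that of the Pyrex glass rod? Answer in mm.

1.19 mm

ΔT = 107.7 K
Pyrex glass: ΔL = 34×10⁻⁷ × 1.286 m × 107.7 = 4.7091×10⁻⁴ m = 0.47091 mm
iron: ΔL = 12×10⁻⁶ × 1.286 m × 107.7 = 1.6620×10⁻³ m = 1.6620 mm
difference = 1.6620 − 0.47091 = 1.19109 mm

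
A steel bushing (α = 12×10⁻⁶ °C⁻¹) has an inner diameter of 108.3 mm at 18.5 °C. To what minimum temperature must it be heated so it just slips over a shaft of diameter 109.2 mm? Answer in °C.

Required Δd = 109.2 − 108.3 = 0.9 mm
Δd = αd₀ΔT ⇒ ΔT = Δd/(αd₀) = 0.9 / (12×10⁻⁶ × 108.3) = 692.52 K
T_min = 18.5 + 692.52 = 711.02 °C

T = 711 °C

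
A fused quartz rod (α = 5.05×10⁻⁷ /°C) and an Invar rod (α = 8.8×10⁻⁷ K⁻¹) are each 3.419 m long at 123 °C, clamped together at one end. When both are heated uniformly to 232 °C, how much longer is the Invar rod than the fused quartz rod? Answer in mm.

0.140 mm

ΔT = 109 K
fused quartz: ΔL = 5.05×10⁻⁷ × 3.419 m × 109 = 1.8820×10⁻⁴ m = 0.18820 mm
Invar: ΔL = 8.8×10⁻⁷ × 3.419 m × 109 = 3.2795×10⁻⁴ m = 0.32795 mm
difference = 0.32795 − 0.18820 = 0.13975 mm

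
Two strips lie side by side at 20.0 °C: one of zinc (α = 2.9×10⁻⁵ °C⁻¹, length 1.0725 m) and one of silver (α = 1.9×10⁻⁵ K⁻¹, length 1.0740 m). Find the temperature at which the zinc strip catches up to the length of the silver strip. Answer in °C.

Equal length when α₁L₁ΔT − α₂L₂ΔT = L₂ − L₁ = 1.50×10⁻³ m
α₁L₁ = 3.11025×10⁻⁵, α₂L₂ = 2.0406×10⁻⁵ → Δ(αL) = 1.06965×10⁻⁵ m/K
ΔT = 1.50×10⁻³ / 1.06965×10⁻⁵ = 140.233 K, so T = 20.0 + 140.233 = 160.233 °C

T = 160.2 °C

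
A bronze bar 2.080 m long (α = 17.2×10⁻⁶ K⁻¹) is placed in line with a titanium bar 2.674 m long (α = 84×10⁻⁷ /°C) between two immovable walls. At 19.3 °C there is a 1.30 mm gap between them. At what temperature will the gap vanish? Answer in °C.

α₁L₁ = 3.5776×10⁻⁵ m/K, α₂L₂ = 2.24616×10⁻⁵ m/K → total 5.82376×10⁻⁵ m/K
ΔT = g/(α₁L₁+α₂L₂) = 1.30×10⁻³ / 5.82376×10⁻⁵ = 22.322 K
T = 19.3 + 22.322 = 41.622 °C

T = 41.6 °C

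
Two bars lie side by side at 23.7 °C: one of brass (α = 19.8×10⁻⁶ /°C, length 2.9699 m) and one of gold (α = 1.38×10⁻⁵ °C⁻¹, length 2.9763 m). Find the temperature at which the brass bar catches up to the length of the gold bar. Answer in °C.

Equal length when α₁L₁ΔT − α₂L₂ΔT = L₂ − L₁ = 6.40×10⁻³ m
α₁L₁ = 5.880402×10⁻⁵, α₂L₂ = 4.107294×10⁻⁵ → Δ(αL) = 1.773108×10⁻⁵ m/K
ΔT = 6.40×10⁻³ / 1.773108×10⁻⁵ = 360.948 K, so T = 23.7 + 360.948 = 384.648 °C

T = 384.6 °C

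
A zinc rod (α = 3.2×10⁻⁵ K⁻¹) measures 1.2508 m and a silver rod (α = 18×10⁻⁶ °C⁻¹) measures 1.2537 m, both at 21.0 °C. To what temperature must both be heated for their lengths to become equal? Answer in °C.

Equal length when α₁L₁ΔT − α₂L₂ΔT = L₂ − L₁ = 2.90×10⁻³ m
α₁L₁ = 4.00256×10⁻⁵, α₂L₂ = 2.25666×10⁻⁵ → Δ(αL) = 1.7459×10⁻⁵ m/K
ΔT = 2.90×10⁻³ / 1.7459×10⁻⁵ = 166.103 K, so T = 21.0 + 166.103 = 187.103 °C

T = 187.1 °C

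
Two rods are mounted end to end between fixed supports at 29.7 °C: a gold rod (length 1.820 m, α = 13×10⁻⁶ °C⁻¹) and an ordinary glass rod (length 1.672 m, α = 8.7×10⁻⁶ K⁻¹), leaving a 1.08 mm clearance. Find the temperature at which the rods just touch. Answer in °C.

T = 58.0 °C

α₁L₁ = 2.366×10⁻⁵ m/K, α₂L₂ = 1.45464×10⁻⁵ m/K → total 3.82064×10⁻⁵ m/K
ΔT = g/(α₁L₁+α₂L₂) = 1.08×10⁻³ / 3.82064×10⁻⁵ = 28.268 K
T = 29.7 + 28.268 = 57.968 °C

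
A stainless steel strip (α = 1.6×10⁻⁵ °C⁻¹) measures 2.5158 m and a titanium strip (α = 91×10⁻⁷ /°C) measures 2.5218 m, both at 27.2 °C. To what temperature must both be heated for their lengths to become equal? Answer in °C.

L₁(1 + α₁ΔT) = L₂(1 + α₂ΔT) ⇒ ΔT = (L₂ − L₁)/(α₁L₁ − α₂L₂)
L₂ − L₁ = 2.5218 − 2.5158 = 6.00×10⁻³ m
α₁L₁ − α₂L₂ = 1.6×10⁻⁵×2.5158 − 91×10⁻⁷×2.5218 = 1.730442×10⁻⁵ m/K
ΔT = 6.00×10⁻³ / 1.730442×10⁻⁵ = 346.732 K
T = 27.2 + 346.732 = 373.932 °C

T = 373.9 °C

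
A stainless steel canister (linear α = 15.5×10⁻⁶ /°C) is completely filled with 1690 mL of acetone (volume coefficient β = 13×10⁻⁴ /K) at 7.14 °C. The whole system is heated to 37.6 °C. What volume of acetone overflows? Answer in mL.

The canister also expands: β_container ≈ 3α = 4.65×10⁻⁵ /K
Net overflow = V₀(β_liq − 3α_cont)ΔT
β − 3α = 1.30×10⁻³ − 4.65×10⁻⁵ = 1.2535×10⁻³ /K; ΔT = 30.46 K
ΔV = 1690 × 1.2535×10⁻³ × 30.46 = 64.5 mL

64.5 mL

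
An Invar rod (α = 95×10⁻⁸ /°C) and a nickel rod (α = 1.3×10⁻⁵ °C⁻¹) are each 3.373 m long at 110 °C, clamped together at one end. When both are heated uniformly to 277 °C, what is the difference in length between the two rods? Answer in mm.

ΔT = 167 K
Invar: ΔL = 95×10⁻⁸ × 3.373 m × 167 = 5.3513×10⁻⁴ m = 0.53513 mm
nickel: ΔL = 1.3×10⁻⁵ × 3.373 m × 167 = 7.3228×10⁻³ m = 7.3228 mm
difference = 7.3228 − 0.53513 = 6.78767 mm

6.79 mm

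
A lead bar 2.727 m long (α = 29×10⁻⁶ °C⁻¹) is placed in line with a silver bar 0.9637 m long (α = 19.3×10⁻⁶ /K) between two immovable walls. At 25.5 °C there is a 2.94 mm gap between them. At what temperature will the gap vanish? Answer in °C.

Gap closes when ΔL₁ + ΔL₂ = 2.94 mm = 2.94×10⁻³ m
(α₁L₁ + α₂L₂)ΔT = g
α₁L₁ + α₂L₂ = 29×10⁻⁶×2.727 + 19.3×10⁻⁶×0.9637 = 9.768241×10⁻⁵ m/K
ΔT = 2.94×10⁻³ / 9.768241×10⁻⁵ = 30.098 K
T = 25.5 + 30.098 = 55.598 °C

T = 55.6 °C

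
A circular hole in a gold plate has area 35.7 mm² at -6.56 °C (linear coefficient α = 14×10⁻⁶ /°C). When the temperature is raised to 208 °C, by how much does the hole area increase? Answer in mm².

ΔA = 0.214 mm²

Area coefficient ≈ 2α; |ΔT| = 214.56 K
ΔA = 2αA₀ΔT = 2(14×10⁻⁶)(35.7)(214.56) = 0.214 mm²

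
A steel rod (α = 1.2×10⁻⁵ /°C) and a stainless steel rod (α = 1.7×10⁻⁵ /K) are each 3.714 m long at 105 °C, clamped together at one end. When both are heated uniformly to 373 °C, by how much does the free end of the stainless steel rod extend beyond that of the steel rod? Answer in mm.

4.98 mm

ΔT = 268 K
steel: ΔL = 1.2×10⁻⁵ × 3.714 m × 268 = 1.1944×10⁻² m = 11.944 mm
stainless steel: ΔL = 1.7×10⁻⁵ × 3.714 m × 268 = 1.6921×10⁻² m = 16.921 mm
difference = 16.921 − 11.944 = 4.977 mm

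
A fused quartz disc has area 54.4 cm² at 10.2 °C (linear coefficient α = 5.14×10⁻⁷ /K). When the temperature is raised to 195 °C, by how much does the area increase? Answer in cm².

ΔA = 0.0103 cm²

Area coefficient ≈ 2α; |ΔT| = 184.8 K
ΔA = 2αA₀ΔT = 2(5.14×10⁻⁷)(54.4)(184.8) = 0.0103 cm²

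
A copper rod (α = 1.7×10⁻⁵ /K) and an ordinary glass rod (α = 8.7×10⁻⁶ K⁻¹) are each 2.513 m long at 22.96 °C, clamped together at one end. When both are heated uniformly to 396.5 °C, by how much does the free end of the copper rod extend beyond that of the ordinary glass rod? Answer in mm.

7.79 mm

ΔT = 373.54 K
copper: ΔL = 1.7×10⁻⁵ × 2.513 m × 373.54 = 1.5958×10⁻² m = 15.958 mm
ordinary glass: ΔL = 8.7×10⁻⁶ × 2.513 m × 373.54 = 8.1667×10⁻³ m = 8.1667 mm
difference = 15.958 − 8.1667 = 7.7913 mm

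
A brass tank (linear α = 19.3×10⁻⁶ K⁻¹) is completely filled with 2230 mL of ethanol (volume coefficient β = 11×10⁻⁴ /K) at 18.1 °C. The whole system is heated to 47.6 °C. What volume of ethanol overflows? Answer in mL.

68.6 mL

The tank also expands: β_container ≈ 3α = 5.79×10⁻⁵ /K
Net overflow = V₀(β_liq − 3α_cont)ΔT
β − 3α = 1.10×10⁻³ − 5.79×10⁻⁵ = 1.0421×10⁻³ /K; ΔT = 29.5 K
ΔV = 2230 × 1.0421×10⁻³ × 29.5 = 68.6 mL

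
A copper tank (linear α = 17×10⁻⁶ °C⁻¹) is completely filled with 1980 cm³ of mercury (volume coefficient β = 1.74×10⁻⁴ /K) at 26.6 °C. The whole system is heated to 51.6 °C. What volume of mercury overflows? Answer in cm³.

6.09 cm³

The tank also expands: β_container ≈ 3α = 5.1×10⁻⁵ /K
Net overflow = V₀(β_liq − 3α_cont)ΔT
β − 3α = 1.74×10⁻⁴ − 5.1×10⁻⁵ = 1.23×10⁻⁴ /K; ΔT = 25.0 K
ΔV = 1980 × 1.23×10⁻⁴ × 25.0 = 6.09 cm³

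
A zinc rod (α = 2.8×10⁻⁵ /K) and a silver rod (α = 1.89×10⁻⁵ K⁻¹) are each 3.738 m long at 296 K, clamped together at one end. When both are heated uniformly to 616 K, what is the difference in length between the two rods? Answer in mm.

ΔT = 320 K
zinc: ΔL = 2.8×10⁻⁵ × 3.738 m × 320 = 3.3492×10⁻² m = 33.492 mm
silver: ΔL = 1.89×10⁻⁵ × 3.738 m × 320 = 2.2607×10⁻² m = 22.607 mm
difference = 33.492 − 22.607 = 10.885 mm

10.9 mm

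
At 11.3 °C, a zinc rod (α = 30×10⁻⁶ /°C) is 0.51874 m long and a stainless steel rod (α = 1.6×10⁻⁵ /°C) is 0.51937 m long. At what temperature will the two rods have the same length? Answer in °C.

L₁(1 + α₁ΔT) = L₂(1 + α₂ΔT) ⇒ ΔT = (L₂ − L₁)/(α₁L₁ − α₂L₂)
L₂ − L₁ = 0.51937 − 0.51874 = 6.30×10⁻⁴ m
α₁L₁ − α₂L₂ = 30×10⁻⁶×0.51874 − 1.6×10⁻⁵×0.51937 = 7.25228×10⁻⁶ m/K
ΔT = 6.30×10⁻⁴ / 7.25228×10⁻⁶ = 86.8692 K
T = 11.3 + 86.8692 = 98.1692 °C

T = 98.17 °C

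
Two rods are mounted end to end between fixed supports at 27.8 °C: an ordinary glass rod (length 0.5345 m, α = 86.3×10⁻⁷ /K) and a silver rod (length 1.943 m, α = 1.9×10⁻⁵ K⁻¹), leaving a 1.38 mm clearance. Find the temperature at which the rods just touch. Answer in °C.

α₁L₁ = 4.612735×10⁻⁶ m/K, α₂L₂ = 3.6917×10⁻⁵ m/K → total 4.1529735×10⁻⁵ m/K
ΔT = g/(α₁L₁+α₂L₂) = 1.38×10⁻³ / 4.1529735×10⁻⁵ = 33.229 K
T = 27.8 + 33.229 = 61.029 °C

T = 61.0 °C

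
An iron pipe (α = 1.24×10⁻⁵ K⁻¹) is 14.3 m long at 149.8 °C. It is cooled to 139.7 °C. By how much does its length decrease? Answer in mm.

ΔL = 1.79 mm

|ΔT| = |139.7 − 149.8| = 10.1 K
ΔL = αL₀ΔT = (1.24×10⁻⁵)(14.3)(10.1) = 1.79×10⁻³ m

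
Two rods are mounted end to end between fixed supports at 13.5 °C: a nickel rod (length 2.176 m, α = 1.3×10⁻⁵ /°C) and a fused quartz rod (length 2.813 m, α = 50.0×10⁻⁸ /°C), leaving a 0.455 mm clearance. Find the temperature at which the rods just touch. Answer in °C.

Gap closes when ΔL₁ + ΔL₂ = 0.455 mm = 4.55×10⁻⁴ m
(α₁L₁ + α₂L₂)ΔT = g
α₁L₁ + α₂L₂ = 1.3×10⁻⁵×2.176 + 50.0×10⁻⁸×2.813 = 2.96945×10⁻⁵ m/K
ΔT = 4.55×10⁻⁴ / 2.96945×10⁻⁵ = 15.323 K
T = 13.5 + 15.323 = 28.823 °C

T = 28.8 °C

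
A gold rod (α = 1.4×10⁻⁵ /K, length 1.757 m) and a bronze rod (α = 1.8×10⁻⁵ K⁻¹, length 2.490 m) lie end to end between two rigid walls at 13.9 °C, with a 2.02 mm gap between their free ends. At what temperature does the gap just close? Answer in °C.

T = 43.0 °C

α₁L₁ = 2.4598×10⁻⁵ m/K, α₂L₂ = 4.482×10⁻⁵ m/K → total 6.9418×10⁻⁵ m/K
ΔT = g/(α₁L₁+α₂L₂) = 2.02×10⁻³ / 6.9418×10⁻⁵ = 29.099 K
T = 13.9 + 29.099 = 42.999 °C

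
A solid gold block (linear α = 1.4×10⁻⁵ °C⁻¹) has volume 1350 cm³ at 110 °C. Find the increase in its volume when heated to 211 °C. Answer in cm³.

Isotropic solid: β ≈ 3α = 4.2×10⁻⁵ /K; ΔT = 101 K
ΔV = 3αV₀ΔT = 3(1.4×10⁻⁵)(1350)(101) = 5.73 cm³

ΔV = 5.73 cm³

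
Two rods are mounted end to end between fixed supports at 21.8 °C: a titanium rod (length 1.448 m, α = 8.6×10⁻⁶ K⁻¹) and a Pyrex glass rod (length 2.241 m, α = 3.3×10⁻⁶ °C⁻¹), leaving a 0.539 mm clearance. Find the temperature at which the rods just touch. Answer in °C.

Gap closes when ΔL₁ + ΔL₂ = 0.539 mm = 5.39×10⁻⁴ m
(α₁L₁ + α₂L₂)ΔT = g
α₁L₁ + α₂L₂ = 8.6×10⁻⁶×1.448 + 3.3×10⁻⁶×2.241 = 1.98481×10⁻⁵ m/K
ΔT = 5.39×10⁻⁴ / 1.98481×10⁻⁵ = 27.156 K
T = 21.8 + 27.156 = 48.956 °C

T = 49.0 °C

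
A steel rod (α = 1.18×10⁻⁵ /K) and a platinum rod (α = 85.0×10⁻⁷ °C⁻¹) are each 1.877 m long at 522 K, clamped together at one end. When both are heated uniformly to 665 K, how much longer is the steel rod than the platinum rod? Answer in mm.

0.886 mm

ΔT = 143 K
steel: ΔL = 1.18×10⁻⁵ × 1.877 m × 143 = 3.1672×10⁻³ m = 3.1672 mm
platinum: ΔL = 85.0×10⁻⁷ × 1.877 m × 143 = 2.2815×10⁻³ m = 2.2815 mm
difference = 3.1672 − 2.2815 = 0.8857 mm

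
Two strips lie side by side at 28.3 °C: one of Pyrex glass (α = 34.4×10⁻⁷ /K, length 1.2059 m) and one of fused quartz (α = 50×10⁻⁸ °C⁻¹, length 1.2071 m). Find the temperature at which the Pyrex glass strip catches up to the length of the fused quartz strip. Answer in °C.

Equal length when α₁L₁ΔT − α₂L₂ΔT = L₂ − L₁ = 1.20×10⁻³ m
α₁L₁ = 4.148296×10⁻⁶, α₂L₂ = 6.0355×10⁻⁷ → Δ(αL) = 3.544746×10⁻⁶ m/K
ΔT = 1.20×10⁻³ / 3.544746×10⁻⁶ = 338.529 K, so T = 28.3 + 338.529 = 366.829 °C

T = 366.8 °C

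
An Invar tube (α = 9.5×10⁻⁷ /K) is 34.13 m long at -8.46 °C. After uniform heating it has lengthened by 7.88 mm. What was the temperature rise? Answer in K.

ΔL = αL₀ΔT ⇒ ΔT = ΔL / (αL₀)
ΔT = 7.88×10⁻³ m / (9.5×10⁻⁷ × 34.13 m) = 243.03 K

ΔT = 243 K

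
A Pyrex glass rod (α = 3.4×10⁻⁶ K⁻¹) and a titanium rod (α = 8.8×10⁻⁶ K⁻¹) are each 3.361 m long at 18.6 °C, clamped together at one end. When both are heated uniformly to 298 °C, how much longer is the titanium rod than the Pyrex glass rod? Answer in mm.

5.07 mm

ΔT = 279.4 K
Pyrex glass: ΔL = 3.4×10⁻⁶ × 3.361 m × 279.4 = 3.1928×10⁻³ m = 3.1928 mm
titanium: ΔL = 8.8×10⁻⁶ × 3.361 m × 279.4 = 8.2638×10⁻³ m = 8.2638 mm
difference = 8.2638 − 3.1928 = 5.0710 mm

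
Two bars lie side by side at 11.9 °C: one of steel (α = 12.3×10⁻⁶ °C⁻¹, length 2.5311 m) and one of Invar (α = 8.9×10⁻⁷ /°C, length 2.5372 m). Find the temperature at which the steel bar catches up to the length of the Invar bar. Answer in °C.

T = 223.2 °C

Equal length when α₁L₁ΔT − α₂L₂ΔT = L₂ − L₁ = 6.10×10⁻³ m
α₁L₁ = 3.113253×10⁻⁵, α₂L₂ = 2.258108×10⁻⁶ → Δ(αL) = 2.8874422×10⁻⁵ m/K
ΔT = 6.10×10⁻³ / 2.8874422×10⁻⁵ = 211.260 K, so T = 11.9 + 211.260 = 223.160 °C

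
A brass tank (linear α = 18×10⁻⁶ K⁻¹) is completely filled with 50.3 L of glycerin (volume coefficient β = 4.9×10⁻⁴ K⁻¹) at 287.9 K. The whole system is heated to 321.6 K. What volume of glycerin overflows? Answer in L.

0.739 L

The tank also expands: β_container ≈ 3α = 5.4×10⁻⁵ /K
Net overflow = V₀(β_liq − 3α_cont)ΔT
β − 3α = 4.90×10⁻⁴ − 5.4×10⁻⁵ = 4.36×10⁻⁴ /K; ΔT = 33.7 K
ΔV = 50.3 × 4.36×10⁻⁴ × 33.7 = 0.739 L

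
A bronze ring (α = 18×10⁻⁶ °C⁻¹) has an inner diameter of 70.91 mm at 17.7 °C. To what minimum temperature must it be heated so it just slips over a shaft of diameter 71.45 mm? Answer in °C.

T = 441 °C

Required Δd = 71.45 − 70.91 = 0.54 mm
Δd = αd₀ΔT ⇒ ΔT = Δd/(αd₀) = 0.54 / (18×10⁻⁶ × 70.91) = 423.07 K
T_min = 17.7 + 423.07 = 440.77 °C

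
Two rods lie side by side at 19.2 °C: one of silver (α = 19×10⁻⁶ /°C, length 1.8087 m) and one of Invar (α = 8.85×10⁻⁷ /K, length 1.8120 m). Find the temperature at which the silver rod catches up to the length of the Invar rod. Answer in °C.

Equal length when α₁L₁ΔT − α₂L₂ΔT = L₂ − L₁ = 3.30×10⁻³ m
α₁L₁ = 3.43653×10⁻⁵, α₂L₂ = 1.60362×10⁻⁶ → Δ(αL) = 3.276168×10⁻⁵ m/K
ΔT = 3.30×10⁻³ / 3.276168×10⁻⁵ = 100.727 K, so T = 19.2 + 100.727 = 119.927 °C

T = 119.9 °C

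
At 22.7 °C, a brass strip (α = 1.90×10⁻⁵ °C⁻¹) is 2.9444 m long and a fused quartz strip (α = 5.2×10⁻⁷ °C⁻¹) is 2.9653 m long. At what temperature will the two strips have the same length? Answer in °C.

T = 406.9 °C

L₁(1 + α₁ΔT) = L₂(1 + α₂ΔT) ⇒ ΔT = (L₂ − L₁)/(α₁L₁ − α₂L₂)
L₂ − L₁ = 2.9653 − 2.9444 = 2.09×10⁻² m
α₁L₁ − α₂L₂ = 1.90×10⁻⁵×2.9444 − 5.2×10⁻⁷×2.9653 = 5.4401644×10⁻⁵ m/K
ΔT = 2.09×10⁻² / 5.4401644×10⁻⁵ = 384.180 K
T = 22.7 + 384.180 = 406.880 °C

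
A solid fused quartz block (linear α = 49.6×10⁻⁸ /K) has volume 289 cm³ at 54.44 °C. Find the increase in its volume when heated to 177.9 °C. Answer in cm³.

ΔV = 0.0531 cm³

Isotropic solid: β ≈ 3α = 1.5×10⁻⁶ /K; ΔT = 123.46 K
ΔV = 3αV₀ΔT = 3(49.6×10⁻⁸)(289)(123.46) = 0.0531 cm³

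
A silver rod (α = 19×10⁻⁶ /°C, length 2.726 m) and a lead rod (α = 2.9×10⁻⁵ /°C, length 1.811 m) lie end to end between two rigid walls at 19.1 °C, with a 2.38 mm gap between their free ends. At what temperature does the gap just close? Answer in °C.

T = 41.9 °C

α₁L₁ = 5.1794×10⁻⁵ m/K, α₂L₂ = 5.2519×10⁻⁵ m/K → total 1.04313×10⁻⁴ m/K
ΔT = g/(α₁L₁+α₂L₂) = 2.38×10⁻³ / 1.04313×10⁻⁴ = 22.816 K
T = 19.1 + 22.816 = 41.916 °C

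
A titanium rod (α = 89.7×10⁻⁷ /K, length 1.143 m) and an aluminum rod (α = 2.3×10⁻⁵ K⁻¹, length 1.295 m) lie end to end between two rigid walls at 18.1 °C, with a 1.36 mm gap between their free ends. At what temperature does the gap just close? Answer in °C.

T = 52.1 °C

α₁L₁ = 1.025271×10⁻⁵ m/K, α₂L₂ = 2.9785×10⁻⁵ m/K → total 4.003771×10⁻⁵ m/K
ΔT = g/(α₁L₁+α₂L₂) = 1.36×10⁻³ / 4.003771×10⁻⁵ = 33.968 K
T = 18.1 + 33.968 = 52.068 °C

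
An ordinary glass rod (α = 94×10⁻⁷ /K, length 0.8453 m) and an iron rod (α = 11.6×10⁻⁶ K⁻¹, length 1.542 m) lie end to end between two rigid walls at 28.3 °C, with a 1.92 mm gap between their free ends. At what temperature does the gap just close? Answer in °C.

T = 103 °C

Gap closes when ΔL₁ + ΔL₂ = 1.92 mm = 1.92×10⁻³ m
(α₁L₁ + α₂L₂)ΔT = g
α₁L₁ + α₂L₂ = 94×10⁻⁷×0.8453 + 11.6×10⁻⁶×1.542 = 2.583302×10⁻⁵ m/K
ΔT = 1.92×10⁻³ / 2.583302×10⁻⁵ = 74.32 K
T = 28.3 + 74.32 = 102.62 °C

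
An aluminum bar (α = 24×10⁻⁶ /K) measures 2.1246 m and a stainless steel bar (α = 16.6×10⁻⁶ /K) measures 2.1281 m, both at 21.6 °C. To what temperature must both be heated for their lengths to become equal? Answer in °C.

T = 245.0 °C

Equal length when α₁L₁ΔT − α₂L₂ΔT = L₂ − L₁ = 3.50×10⁻³ m
α₁L₁ = 5.09904×10⁻⁵, α₂L₂ = 3.532646×10⁻⁵ → Δ(αL) = 1.566394×10⁻⁵ m/K
ΔT = 3.50×10⁻³ / 1.566394×10⁻⁵ = 223.443 K, so T = 21.6 + 223.443 = 245.043 °C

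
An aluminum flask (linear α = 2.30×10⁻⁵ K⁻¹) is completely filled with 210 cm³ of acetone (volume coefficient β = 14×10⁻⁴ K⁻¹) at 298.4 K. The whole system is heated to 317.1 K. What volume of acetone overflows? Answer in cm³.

5.23 cm³

The flask also expands: β_container ≈ 3α = 6.9×10⁻⁵ /K
Net overflow = V₀(β_liq − 3α_cont)ΔT
β − 3α = 1.40×10⁻³ − 6.9×10⁻⁵ = 1.331×10⁻³ /K; ΔT = 18.7 K
ΔV = 210 × 1.331×10⁻³ × 18.7 = 5.23 cm³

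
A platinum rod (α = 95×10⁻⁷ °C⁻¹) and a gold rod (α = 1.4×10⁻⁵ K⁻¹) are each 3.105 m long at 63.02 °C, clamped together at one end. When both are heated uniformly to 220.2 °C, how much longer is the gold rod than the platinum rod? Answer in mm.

2.20 mm

ΔT = 157.18 K
platinum: ΔL = 95×10⁻⁷ × 3.105 m × 157.18 = 4.6364×10⁻³ m = 4.6364 mm
gold: ΔL = 1.4×10⁻⁵ × 3.105 m × 157.18 = 6.8326×10⁻³ m = 6.8326 mm
difference = 6.8326 − 4.6364 = 2.1962 mm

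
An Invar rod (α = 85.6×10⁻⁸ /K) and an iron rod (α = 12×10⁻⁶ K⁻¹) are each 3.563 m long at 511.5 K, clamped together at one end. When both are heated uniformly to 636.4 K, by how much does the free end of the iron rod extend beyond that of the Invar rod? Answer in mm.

4.96 mm

ΔT = 124.9 K
Invar: ΔL = 85.6×10⁻⁸ × 3.563 m × 124.9 = 3.8094×10⁻⁴ m = 0.38094 mm
iron: ΔL = 12×10⁻⁶ × 3.563 m × 124.9 = 5.3402×10⁻³ m = 5.3402 mm
difference = 5.3402 − 0.38094 = 4.95926 mm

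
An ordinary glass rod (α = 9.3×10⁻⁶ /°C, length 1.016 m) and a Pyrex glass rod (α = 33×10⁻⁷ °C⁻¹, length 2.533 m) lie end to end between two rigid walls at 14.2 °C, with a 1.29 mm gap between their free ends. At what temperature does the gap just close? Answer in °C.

T = 86.6 °C

α₁L₁ = 9.4488×10⁻⁶ m/K, α₂L₂ = 8.3589×10⁻⁶ m/K → total 1.78077×10⁻⁵ m/K
ΔT = g/(α₁L₁+α₂L₂) = 1.29×10⁻³ / 1.78077×10⁻⁵ = 72.441 K
T = 14.2 + 72.441 = 86.641 °C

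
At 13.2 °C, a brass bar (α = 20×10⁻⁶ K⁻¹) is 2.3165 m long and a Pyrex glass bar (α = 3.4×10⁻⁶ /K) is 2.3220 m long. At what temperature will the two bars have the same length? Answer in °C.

T = 156.3 °C

L₁(1 + α₁ΔT) = L₂(1 + α₂ΔT) ⇒ ΔT = (L₂ − L₁)/(α₁L₁ − α₂L₂)
L₂ − L₁ = 2.3220 − 2.3165 = 5.50×10⁻³ m
α₁L₁ − α₂L₂ = 20×10⁻⁶×2.3165 − 3.4×10⁻⁶×2.3220 = 3.84352×10⁻⁵ m/K
ΔT = 5.50×10⁻³ / 3.84352×10⁻⁵ = 143.098 K
T = 13.2 + 143.098 = 156.298 °C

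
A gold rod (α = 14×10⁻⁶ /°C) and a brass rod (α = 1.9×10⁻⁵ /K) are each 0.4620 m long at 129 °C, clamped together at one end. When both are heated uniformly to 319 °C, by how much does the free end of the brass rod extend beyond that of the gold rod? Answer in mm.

0.439 mm

ΔT = 190 K
gold: ΔL = 14×10⁻⁶ × 0.4620 m × 190 = 1.2289×10⁻³ m = 1.2289 mm
brass: ΔL = 1.9×10⁻⁵ × 0.4620 m × 190 = 1.6678×10⁻³ m = 1.6678 mm
difference = 1.6678 − 1.2289 = 0.4389 mm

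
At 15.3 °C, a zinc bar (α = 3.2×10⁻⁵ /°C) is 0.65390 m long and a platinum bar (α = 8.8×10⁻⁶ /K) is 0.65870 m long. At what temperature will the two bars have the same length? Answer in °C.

Equal length when α₁L₁ΔT − α₂L₂ΔT = L₂ − L₁ = 4.80×10⁻³ m
α₁L₁ = 2.09248×10⁻⁵, α₂L₂ = 5.79656×10⁻⁶ → Δ(αL) = 1.512824×10⁻⁵ m/K
ΔT = 4.80×10⁻³ / 1.512824×10⁻⁵ = 317.287 K, so T = 15.3 + 317.287 = 332.587 °C

T = 332.6 °C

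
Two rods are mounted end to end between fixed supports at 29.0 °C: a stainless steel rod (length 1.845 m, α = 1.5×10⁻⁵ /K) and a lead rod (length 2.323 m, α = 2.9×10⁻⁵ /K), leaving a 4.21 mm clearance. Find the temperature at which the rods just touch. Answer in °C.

T = 73.3 °C

Gap closes when ΔL₁ + ΔL₂ = 4.21 mm = 4.21×10⁻³ m
(α₁L₁ + α₂L₂)ΔT = g
α₁L₁ + α₂L₂ = 1.5×10⁻⁵×1.845 + 2.9×10⁻⁵×2.323 = 9.5042×10⁻⁵ m/K
ΔT = 4.21×10⁻³ / 9.5042×10⁻⁵ = 44.296 K
T = 29.0 + 44.296 = 73.296 °C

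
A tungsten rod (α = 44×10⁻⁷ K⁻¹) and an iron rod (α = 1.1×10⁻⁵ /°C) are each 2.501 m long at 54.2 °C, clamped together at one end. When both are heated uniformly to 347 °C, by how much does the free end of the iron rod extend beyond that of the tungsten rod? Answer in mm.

4.83 mm

ΔT = 292.8 K
tungsten: ΔL = 44×10⁻⁷ × 2.501 m × 292.8 = 3.2221×10⁻³ m = 3.2221 mm
iron: ΔL = 1.1×10⁻⁵ × 2.501 m × 292.8 = 8.0552×10⁻³ m = 8.0552 mm
difference = 8.0552 − 3.2221 = 4.8331 mm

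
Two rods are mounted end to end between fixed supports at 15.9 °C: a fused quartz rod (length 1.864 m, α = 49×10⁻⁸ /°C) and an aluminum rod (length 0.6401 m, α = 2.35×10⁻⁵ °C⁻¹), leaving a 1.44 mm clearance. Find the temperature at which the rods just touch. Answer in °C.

Gap closes when ΔL₁ + ΔL₂ = 1.44 mm = 1.44×10⁻³ m
(α₁L₁ + α₂L₂)ΔT = g
α₁L₁ + α₂L₂ = 49×10⁻⁸×1.864 + 2.35×10⁻⁵×0.6401 = 1.595571×10⁻⁵ m/K
ΔT = 1.44×10⁻³ / 1.595571×10⁻⁵ = 90.25 K
T = 15.9 + 90.25 = 106.15 °C

T = 106 °C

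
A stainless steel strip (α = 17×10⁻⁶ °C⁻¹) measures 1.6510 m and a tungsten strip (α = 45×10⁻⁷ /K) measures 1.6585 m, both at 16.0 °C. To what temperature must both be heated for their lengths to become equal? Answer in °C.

T = 380.0 °C

L₁(1 + α₁ΔT) = L₂(1 + α₂ΔT) ⇒ ΔT = (L₂ − L₁)/(α₁L₁ − α₂L₂)
L₂ − L₁ = 1.6585 − 1.6510 = 7.50×10⁻³ m
α₁L₁ − α₂L₂ = 17×10⁻⁶×1.6510 − 45×10⁻⁷×1.6585 = 2.060375×10⁻⁵ m/K
ΔT = 7.50×10⁻³ / 2.060375×10⁻⁵ = 364.011 K
T = 16.0 + 364.011 = 380.011 °C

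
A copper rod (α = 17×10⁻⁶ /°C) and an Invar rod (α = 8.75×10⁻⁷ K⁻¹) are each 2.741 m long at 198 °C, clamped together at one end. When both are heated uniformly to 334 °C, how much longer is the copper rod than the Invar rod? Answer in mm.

ΔT = 136 K
copper: ΔL = 17×10⁻⁶ × 2.741 m × 136 = 6.3372×10⁻³ m = 6.3372 mm
Invar: ΔL = 8.75×10⁻⁷ × 2.741 m × 136 = 3.2618×10⁻⁴ m = 0.32618 mm
difference = 6.3372 − 0.32618 = 6.01102 mm

6.01 mm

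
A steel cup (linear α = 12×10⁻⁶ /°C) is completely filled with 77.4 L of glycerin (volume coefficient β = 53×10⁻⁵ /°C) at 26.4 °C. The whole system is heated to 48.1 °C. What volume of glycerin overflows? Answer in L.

The cup also expands: β_container ≈ 3α = 3.6×10⁻⁵ /K
Net overflow = V₀(β_liq − 3α_cont)ΔT
β − 3α = 5.30×10⁻⁴ − 3.6×10⁻⁵ = 4.94×10⁻⁴ /K; ΔT = 21.7 K
ΔV = 77.4 × 4.94×10⁻⁴ × 21.7 = 0.830 L

0.830 L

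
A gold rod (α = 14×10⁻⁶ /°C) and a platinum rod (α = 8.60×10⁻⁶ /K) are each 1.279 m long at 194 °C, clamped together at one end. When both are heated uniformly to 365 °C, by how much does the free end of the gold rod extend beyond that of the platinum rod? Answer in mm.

1.18 mm

ΔT = 171 K
gold: ΔL = 14×10⁻⁶ × 1.279 m × 171 = 3.0619×10⁻³ m = 3.0619 mm
platinum: ΔL = 8.60×10⁻⁶ × 1.279 m × 171 = 1.8809×10⁻³ m = 1.8809 mm
difference = 3.0619 − 1.8809 = 1.1810 mm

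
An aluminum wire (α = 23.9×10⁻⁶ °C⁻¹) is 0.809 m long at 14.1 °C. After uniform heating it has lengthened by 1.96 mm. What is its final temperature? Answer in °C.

T = 115 °C

ΔL = αL₀ΔT ⇒ ΔT = ΔL / (αL₀)
ΔT = 1.96×10⁻³ m / (23.9×10⁻⁶ × 0.809 m) = 101.37 K
T = 14.1 + 101.37 = 115.47 °C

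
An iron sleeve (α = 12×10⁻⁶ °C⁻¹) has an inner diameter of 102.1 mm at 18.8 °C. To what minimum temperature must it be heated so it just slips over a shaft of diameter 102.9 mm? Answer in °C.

T = 672 °C

Required Δd = 102.9 − 102.1 = 0.8 mm
Δd = αd₀ΔT ⇒ ΔT = Δd/(αd₀) = 0.8 / (12×10⁻⁶ × 102.1) = 652.95 K
T_min = 18.8 + 652.95 = 671.75 °C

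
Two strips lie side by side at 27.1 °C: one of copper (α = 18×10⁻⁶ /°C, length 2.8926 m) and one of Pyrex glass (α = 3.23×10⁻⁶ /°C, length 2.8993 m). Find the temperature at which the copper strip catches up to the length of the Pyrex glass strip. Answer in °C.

L₁(1 + α₁ΔT) = L₂(1 + α₂ΔT) ⇒ ΔT = (L₂ − L₁)/(α₁L₁ − α₂L₂)
L₂ − L₁ = 2.8993 − 2.8926 = 6.70×10⁻³ m
α₁L₁ − α₂L₂ = 18×10⁻⁶×2.8926 − 3.23×10⁻⁶×2.8993 = 4.2702061×10⁻⁵ m/K
ΔT = 6.70×10⁻³ / 4.2702061×10⁻⁵ = 156.901 K
T = 27.1 + 156.901 = 184.001 °C

T = 184.0 °C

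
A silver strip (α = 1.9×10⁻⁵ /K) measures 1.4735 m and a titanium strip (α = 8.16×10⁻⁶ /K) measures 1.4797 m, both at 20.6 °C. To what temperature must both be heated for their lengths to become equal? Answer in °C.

L₁(1 + α₁ΔT) = L₂(1 + α₂ΔT) ⇒ ΔT = (L₂ − L₁)/(α₁L₁ − α₂L₂)
L₂ − L₁ = 1.4797 − 1.4735 = 6.20×10⁻³ m
α₁L₁ − α₂L₂ = 1.9×10⁻⁵×1.4735 − 8.16×10⁻⁶×1.4797 = 1.5922148×10⁻⁵ m/K
ΔT = 6.20×10⁻³ / 1.5922148×10⁻⁵ = 389.395 K
T = 20.6 + 389.395 = 409.995 °C

T = 410.0 °C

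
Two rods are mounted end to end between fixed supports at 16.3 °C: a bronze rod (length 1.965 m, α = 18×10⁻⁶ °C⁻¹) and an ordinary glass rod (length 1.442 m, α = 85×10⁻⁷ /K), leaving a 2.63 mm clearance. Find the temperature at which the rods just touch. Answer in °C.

T = 71.5 °C

α₁L₁ = 3.537×10⁻⁵ m/K, α₂L₂ = 1.2257×10⁻⁵ m/K → total 4.7627×10⁻⁵ m/K
ΔT = g/(α₁L₁+α₂L₂) = 2.63×10⁻³ / 4.7627×10⁻⁵ = 55.221 K
T = 16.3 + 55.221 = 71.521 °C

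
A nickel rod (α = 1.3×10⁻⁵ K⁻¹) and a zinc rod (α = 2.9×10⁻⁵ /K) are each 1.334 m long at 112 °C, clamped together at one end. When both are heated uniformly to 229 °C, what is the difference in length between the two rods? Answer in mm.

ΔT = 117 K
nickel: ΔL = 1.3×10⁻⁵ × 1.334 m × 117 = 2.0290×10⁻³ m = 2.0290 mm
zinc: ΔL = 2.9×10⁻⁵ × 1.334 m × 117 = 4.5263×10⁻³ m = 4.5263 mm
difference = 4.5263 − 2.0290 = 2.4973 mm

2.50 mm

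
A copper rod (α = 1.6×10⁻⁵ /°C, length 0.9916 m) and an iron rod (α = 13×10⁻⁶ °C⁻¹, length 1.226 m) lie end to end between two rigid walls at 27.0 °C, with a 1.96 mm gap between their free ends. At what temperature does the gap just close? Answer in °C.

α₁L₁ = 1.58656×10⁻⁵ m/K, α₂L₂ = 1.5938×10⁻⁵ m/K → total 3.18036×10⁻⁵ m/K
ΔT = g/(α₁L₁+α₂L₂) = 1.96×10⁻³ / 3.18036×10⁻⁵ = 61.628 K
T = 27.0 + 61.628 = 88.628 °C

T = 88.6 °C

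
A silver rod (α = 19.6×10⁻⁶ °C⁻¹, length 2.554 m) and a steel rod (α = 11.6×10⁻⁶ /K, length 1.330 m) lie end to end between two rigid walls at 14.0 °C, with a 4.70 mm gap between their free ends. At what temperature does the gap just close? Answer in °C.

T = 85.8 °C

Gap closes when ΔL₁ + ΔL₂ = 4.70 mm = 4.70×10⁻³ m
(α₁L₁ + α₂L₂)ΔT = g
α₁L₁ + α₂L₂ = 19.6×10⁻⁶×2.554 + 11.6×10⁻⁶×1.330 = 6.54864×10⁻⁵ m/K
ΔT = 4.70×10⁻³ / 6.54864×10⁻⁵ = 71.771 K
T = 14.0 + 71.771 = 85.771 °C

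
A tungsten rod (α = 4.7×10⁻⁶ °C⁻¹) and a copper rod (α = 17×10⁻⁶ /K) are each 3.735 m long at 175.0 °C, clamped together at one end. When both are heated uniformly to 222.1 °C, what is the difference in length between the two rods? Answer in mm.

ΔT = 47.1 K
tungsten: ΔL = 4.7×10⁻⁶ × 3.735 m × 47.1 = 8.2682×10⁻⁴ m = 0.82682 mm
copper: ΔL = 17×10⁻⁶ × 3.735 m × 47.1 = 2.9906×10⁻³ m = 2.9906 mm
difference = 2.9906 − 0.82682 = 2.16378 mm

2.16 mm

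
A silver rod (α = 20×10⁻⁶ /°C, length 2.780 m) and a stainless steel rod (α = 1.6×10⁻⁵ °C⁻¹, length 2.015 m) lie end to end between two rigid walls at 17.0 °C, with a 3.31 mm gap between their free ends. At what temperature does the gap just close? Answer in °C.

T = 54.7 °C

Gap closes when ΔL₁ + ΔL₂ = 3.31 mm = 3.31×10⁻³ m
(α₁L₁ + α₂L₂)ΔT = g
α₁L₁ + α₂L₂ = 20×10⁻⁶×2.780 + 1.6×10⁻⁵×2.015 = 8.784×10⁻⁵ m/K
ΔT = 3.31×10⁻³ / 8.784×10⁻⁵ = 37.682 K
T = 17.0 + 37.682 = 54.682 °C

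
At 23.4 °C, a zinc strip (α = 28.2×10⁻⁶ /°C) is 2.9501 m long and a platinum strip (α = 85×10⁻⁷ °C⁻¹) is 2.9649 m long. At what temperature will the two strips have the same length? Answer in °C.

T = 278.6 °C

Equal length when α₁L₁ΔT − α₂L₂ΔT = L₂ − L₁ = 1.48×10⁻² m
α₁L₁ = 8.319282×10⁻⁵, α₂L₂ = 2.520165×10⁻⁵ → Δ(αL) = 5.799117×10⁻⁵ m/K
ΔT = 1.48×10⁻² / 5.799117×10⁻⁵ = 255.211 K, so T = 23.4 + 255.211 = 278.611 °C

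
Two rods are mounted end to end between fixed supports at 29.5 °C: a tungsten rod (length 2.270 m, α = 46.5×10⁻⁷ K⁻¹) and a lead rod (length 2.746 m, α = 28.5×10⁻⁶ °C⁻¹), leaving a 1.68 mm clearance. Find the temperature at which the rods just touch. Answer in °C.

T = 48.4 °C

α₁L₁ = 1.05555×10⁻⁵ m/K, α₂L₂ = 7.8261×10⁻⁵ m/K → total 8.88165×10⁻⁵ m/K
ΔT = g/(α₁L₁+α₂L₂) = 1.68×10⁻³ / 8.88165×10⁻⁵ = 18.915 K
T = 29.5 + 18.915 = 48.415 °C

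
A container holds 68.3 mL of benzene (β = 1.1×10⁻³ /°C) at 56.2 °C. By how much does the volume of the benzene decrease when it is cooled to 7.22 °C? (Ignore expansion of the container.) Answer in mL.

ΔV = 3.68 mL

|ΔT| = |7.22 − 56.2| = 48.98 K
ΔV = βV₀ΔT = (1.1×10⁻³)(68.3)(48.98) = 3.68 mL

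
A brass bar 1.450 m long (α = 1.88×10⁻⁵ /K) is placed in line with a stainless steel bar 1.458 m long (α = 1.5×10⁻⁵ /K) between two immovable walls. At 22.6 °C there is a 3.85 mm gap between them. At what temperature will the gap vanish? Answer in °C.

T = 101 °C

Gap closes when ΔL₁ + ΔL₂ = 3.85 mm = 3.85×10⁻³ m
(α₁L₁ + α₂L₂)ΔT = g
α₁L₁ + α₂L₂ = 1.88×10⁻⁵×1.450 + 1.5×10⁻⁵×1.458 = 4.913×10⁻⁵ m/K
ΔT = 3.85×10⁻³ / 4.913×10⁻⁵ = 78.36 K
T = 22.6 + 78.36 = 100.96 °C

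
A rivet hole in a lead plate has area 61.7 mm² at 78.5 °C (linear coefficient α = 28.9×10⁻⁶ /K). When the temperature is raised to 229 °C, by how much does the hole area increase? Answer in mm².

Area coefficient ≈ 2α; |ΔT| = 150.5 K
ΔA = 2αA₀ΔT = 2(28.9×10⁻⁶)(61.7)(150.5) = 0.537 mm²

ΔA = 0.537 mm²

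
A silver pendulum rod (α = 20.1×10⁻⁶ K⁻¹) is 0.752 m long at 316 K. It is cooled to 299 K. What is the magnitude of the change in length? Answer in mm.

|ΔT| = |299 − 316| = 17 K
ΔL = αL₀ΔT = (20.1×10⁻⁶)(0.752)(17) = 2.57×10⁻⁴ m

ΔL = 0.257 mm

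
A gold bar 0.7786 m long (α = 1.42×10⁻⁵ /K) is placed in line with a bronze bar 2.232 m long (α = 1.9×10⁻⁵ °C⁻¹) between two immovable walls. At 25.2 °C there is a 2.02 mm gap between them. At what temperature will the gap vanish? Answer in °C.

α₁L₁ = 1.105612×10⁻⁵ m/K, α₂L₂ = 4.2408×10⁻⁵ m/K → total 5.346412×10⁻⁵ m/K
ΔT = g/(α₁L₁+α₂L₂) = 2.02×10⁻³ / 5.346412×10⁻⁵ = 37.782 K
T = 25.2 + 37.782 = 62.982 °C

T = 63.0 °C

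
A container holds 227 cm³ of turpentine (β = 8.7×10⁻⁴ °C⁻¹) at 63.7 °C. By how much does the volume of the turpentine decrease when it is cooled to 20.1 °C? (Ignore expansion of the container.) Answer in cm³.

ΔV = 8.61 cm³

|ΔT| = |20.1 − 63.7| = 43.6 K
ΔV = βV₀ΔT = (8.7×10⁻⁴)(227)(43.6) = 8.61 cm³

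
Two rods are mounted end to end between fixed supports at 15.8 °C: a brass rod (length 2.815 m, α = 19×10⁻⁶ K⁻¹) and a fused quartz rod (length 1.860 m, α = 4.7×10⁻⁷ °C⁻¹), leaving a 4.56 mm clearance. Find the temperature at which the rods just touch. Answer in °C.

T = 99.7 °C

Gap closes when ΔL₁ + ΔL₂ = 4.56 mm = 4.56×10⁻³ m
(α₁L₁ + α₂L₂)ΔT = g
α₁L₁ + α₂L₂ = 19×10⁻⁶×2.815 + 4.7×10⁻⁷×1.860 = 5.43592×10⁻⁵ m/K
ΔT = 4.56×10⁻³ / 5.43592×10⁻⁵ = 83.886 K
T = 15.8 + 83.886 = 99.686 °C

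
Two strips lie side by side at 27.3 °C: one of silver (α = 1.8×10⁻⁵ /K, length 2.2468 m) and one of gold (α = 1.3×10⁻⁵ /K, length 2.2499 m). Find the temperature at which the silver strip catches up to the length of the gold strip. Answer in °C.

T = 304.2 °C

L₁(1 + α₁ΔT) = L₂(1 + α₂ΔT) ⇒ ΔT = (L₂ − L₁)/(α₁L₁ − α₂L₂)
L₂ − L₁ = 2.2499 − 2.2468 = 3.10×10⁻³ m
α₁L₁ − α₂L₂ = 1.8×10⁻⁵×2.2468 − 1.3×10⁻⁵×2.2499 = 1.11937×10⁻⁵ m/K
ΔT = 3.10×10⁻³ / 1.11937×10⁻⁵ = 276.941 K
T = 27.3 + 276.941 = 304.241 °C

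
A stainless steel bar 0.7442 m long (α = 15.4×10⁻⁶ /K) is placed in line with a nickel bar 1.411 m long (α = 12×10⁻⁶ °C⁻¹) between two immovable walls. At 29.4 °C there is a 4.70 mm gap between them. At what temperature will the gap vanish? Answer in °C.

α₁L₁ = 1.146068×10⁻⁵ m/K, α₂L₂ = 1.6932×10⁻⁵ m/K → total 2.839268×10⁻⁵ m/K
ΔT = g/(α₁L₁+α₂L₂) = 4.70×10⁻³ / 2.839268×10⁻⁵ = 165.54 K
T = 29.4 + 165.54 = 194.94 °C

T = 195 °C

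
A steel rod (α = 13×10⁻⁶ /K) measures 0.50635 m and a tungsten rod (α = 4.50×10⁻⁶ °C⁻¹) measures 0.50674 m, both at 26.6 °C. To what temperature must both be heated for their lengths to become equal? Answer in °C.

T = 117.3 °C

Equal length when α₁L₁ΔT − α₂L₂ΔT = L₂ − L₁ = 3.90×10⁻⁴ m
α₁L₁ = 6.58255×10⁻⁶, α₂L₂ = 2.28033×10⁻⁶ → Δ(αL) = 4.30222×10⁻⁶ m/K
ΔT = 3.90×10⁻⁴ / 4.30222×10⁻⁶ = 90.651 K, so T = 26.6 + 90.651 = 117.251 °C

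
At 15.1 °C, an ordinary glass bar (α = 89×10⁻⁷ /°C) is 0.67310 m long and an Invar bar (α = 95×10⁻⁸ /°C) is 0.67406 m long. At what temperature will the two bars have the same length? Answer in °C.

T = 194.5 °C

Equal length when α₁L₁ΔT − α₂L₂ΔT = L₂ − L₁ = 9.60×10⁻⁴ m
α₁L₁ = 5.99059×10⁻⁶, α₂L₂ = 6.40357×10⁻⁷ → Δ(αL) = 5.350233×10⁻⁶ m/K
ΔT = 9.60×10⁻⁴ / 5.350233×10⁻⁶ = 179.431 K, so T = 15.1 + 179.431 = 194.531 °C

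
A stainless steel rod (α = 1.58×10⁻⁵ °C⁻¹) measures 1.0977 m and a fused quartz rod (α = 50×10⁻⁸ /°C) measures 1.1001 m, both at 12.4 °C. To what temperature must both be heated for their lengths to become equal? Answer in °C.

L₁(1 + α₁ΔT) = L₂(1 + α₂ΔT) ⇒ ΔT = (L₂ − L₁)/(α₁L₁ − α₂L₂)
L₂ − L₁ = 1.1001 − 1.0977 = 2.40×10⁻³ m
α₁L₁ − α₂L₂ = 1.58×10⁻⁵×1.0977 − 50×10⁻⁸×1.1001 = 1.679361×10⁻⁵ m/K
ΔT = 2.40×10⁻³ / 1.679361×10⁻⁵ = 142.912 K
T = 12.4 + 142.912 = 155.312 °C

T = 155.3 °C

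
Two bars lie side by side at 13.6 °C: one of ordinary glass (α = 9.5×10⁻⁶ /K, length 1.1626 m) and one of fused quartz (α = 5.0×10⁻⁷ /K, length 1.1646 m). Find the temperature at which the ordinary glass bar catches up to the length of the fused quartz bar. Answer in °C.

Equal length when α₁L₁ΔT − α₂L₂ΔT = L₂ − L₁ = 2.00×10⁻³ m
α₁L₁ = 1.10447×10⁻⁵, α₂L₂ = 5.823×10⁻⁷ → Δ(αL) = 1.04624×10⁻⁵ m/K
ΔT = 2.00×10⁻³ / 1.04624×10⁻⁵ = 191.161 K, so T = 13.6 + 191.161 = 204.761 °C

T = 204.8 °C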